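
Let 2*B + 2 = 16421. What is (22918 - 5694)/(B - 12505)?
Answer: -34448/8591 ≈ -4.0098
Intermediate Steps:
B = 16419/2 (B = -1 + (1/2)*16421 = -1 + 16421/2 = 16419/2 ≈ 8209.5)
(22918 - 5694)/(B - 12505) = (22918 - 5694)/(16419/2 - 12505) = 17224/(-8591/2) = 17224*(-2/8591) = -34448/8591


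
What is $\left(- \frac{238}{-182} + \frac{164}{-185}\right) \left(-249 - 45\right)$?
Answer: $- \frac{297822}{2405} \approx -123.83$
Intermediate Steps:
$\left(- \frac{238}{-182} + \frac{164}{-185}\right) \left(-249 - 45\right) = \left(\left(-238\right) \left(- \frac{1}{182}\right) + 164 \left(- \frac{1}{185}\right)\right) \left(-294\right) = \left(\frac{17}{13} - \frac{164}{185}\right) \left(-294\right) = \frac{1013}{2405} \left(-294\right) = - \frac{297822}{2405}$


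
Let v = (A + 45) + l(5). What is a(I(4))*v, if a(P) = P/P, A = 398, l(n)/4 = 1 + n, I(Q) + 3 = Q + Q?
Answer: 467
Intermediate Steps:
I(Q) = -3 + 2*Q (I(Q) = -3 + (Q + Q) = -3 + 2*Q)
l(n) = 4 + 4*n (l(n) = 4*(1 + n) = 4 + 4*n)
a(P) = 1
v = 467 (v = (398 + 45) + (4 + 4*5) = 443 + (4 + 20) = 443 + 24 = 467)
a(I(4))*v = 1*467 = 467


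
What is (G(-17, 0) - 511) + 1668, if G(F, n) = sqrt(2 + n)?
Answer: 1157 + sqrt(2) ≈ 1158.4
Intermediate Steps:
(G(-17, 0) - 511) + 1668 = (sqrt(2 + 0) - 511) + 1668 = (sqrt(2) - 511) + 1668 = (-511 + sqrt(2)) + 1668 = 1157 + sqrt(2)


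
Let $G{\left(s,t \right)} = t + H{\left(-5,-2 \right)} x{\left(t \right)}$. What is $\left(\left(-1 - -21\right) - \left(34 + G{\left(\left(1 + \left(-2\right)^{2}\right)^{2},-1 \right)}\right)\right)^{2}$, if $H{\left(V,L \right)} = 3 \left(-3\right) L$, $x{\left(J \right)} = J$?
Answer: $25$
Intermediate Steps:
$H{\left(V,L \right)} = - 9 L$
$G{\left(s,t \right)} = 19 t$ ($G{\left(s,t \right)} = t + \left(-9\right) \left(-2\right) t = t + 18 t = 19 t$)
$\left(\left(-1 - -21\right) - \left(34 + G{\left(\left(1 + \left(-2\right)^{2}\right)^{2},-1 \right)}\right)\right)^{2} = \left(\left(-1 - -21\right) - \left(34 + 19 \left(-1\right)\right)\right)^{2} = \left(\left(-1 + 21\right) - 15\right)^{2} = \left(20 + \left(-34 + 19\right)\right)^{2} = \left(20 - 15\right)^{2} = 5^{2} = 25$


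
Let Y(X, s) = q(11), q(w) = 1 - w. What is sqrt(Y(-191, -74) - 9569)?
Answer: I*sqrt(9579) ≈ 97.872*I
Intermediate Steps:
Y(X, s) = -10 (Y(X, s) = 1 - 1*11 = 1 - 11 = -10)
sqrt(Y(-191, -74) - 9569) = sqrt(-10 - 9569) = sqrt(-9579) = I*sqrt(9579)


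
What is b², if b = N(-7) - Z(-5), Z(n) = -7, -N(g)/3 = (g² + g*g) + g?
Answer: 70756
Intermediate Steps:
N(g) = -6*g² - 3*g (N(g) = -3*((g² + g*g) + g) = -3*((g² + g²) + g) = -3*(2*g² + g) = -3*(g + 2*g²) = -6*g² - 3*g)
b = -266 (b = -3*(-7)*(1 + 2*(-7)) - 1*(-7) = -3*(-7)*(1 - 14) + 7 = -3*(-7)*(-13) + 7 = -273 + 7 = -266)
b² = (-266)² = 70756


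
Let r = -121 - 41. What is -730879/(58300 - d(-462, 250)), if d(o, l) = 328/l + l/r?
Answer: -7400149875/590289841 ≈ -12.536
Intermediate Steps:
r = -162
d(o, l) = 328/l - l/162 (d(o, l) = 328/l + l/(-162) = 328/l + l*(-1/162) = 328/l - l/162)
-730879/(58300 - d(-462, 250)) = -730879/(58300 - (328/250 - 1/162*250)) = -730879/(58300 - (328*(1/250) - 125/81)) = -730879/(58300 - (164/125 - 125/81)) = -730879/(58300 - 1*(-2341/10125)) = -730879/(58300 + 2341/10125) = -730879/590289841/10125 = -730879*10125/590289841 = -7400149875/590289841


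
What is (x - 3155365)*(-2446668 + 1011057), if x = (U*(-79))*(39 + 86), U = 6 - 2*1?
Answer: 4586583337515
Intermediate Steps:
U = 4 (U = 6 - 2 = 4)
x = -39500 (x = (4*(-79))*(39 + 86) = -316*125 = -39500)
(x - 3155365)*(-2446668 + 1011057) = (-39500 - 3155365)*(-2446668 + 1011057) = -3194865*(-1435611) = 4586583337515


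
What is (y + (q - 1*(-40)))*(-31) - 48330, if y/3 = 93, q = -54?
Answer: -56545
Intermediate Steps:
y = 279 (y = 3*93 = 279)
(y + (q - 1*(-40)))*(-31) - 48330 = (279 + (-54 - 1*(-40)))*(-31) - 48330 = (279 + (-54 + 40))*(-31) - 48330 = (279 - 14)*(-31) - 48330 = 265*(-31) - 48330 = -8215 - 48330 = -56545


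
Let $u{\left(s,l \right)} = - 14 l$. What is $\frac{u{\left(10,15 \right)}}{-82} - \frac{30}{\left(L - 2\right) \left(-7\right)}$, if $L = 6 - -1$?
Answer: $\frac{981}{287} \approx 3.4181$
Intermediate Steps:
$L = 7$ ($L = 6 + 1 = 7$)
$\frac{u{\left(10,15 \right)}}{-82} - \frac{30}{\left(L - 2\right) \left(-7\right)} = \frac{\left(-14\right) 15}{-82} - \frac{30}{\left(7 - 2\right) \left(-7\right)} = \left(-210\right) \left(- \frac{1}{82}\right) - \frac{30}{5 \left(-7\right)} = \frac{105}{41} - \frac{30}{-35} = \frac{105}{41} - - \frac{6}{7} = \frac{105}{41} + \frac{6}{7} = \frac{981}{287}$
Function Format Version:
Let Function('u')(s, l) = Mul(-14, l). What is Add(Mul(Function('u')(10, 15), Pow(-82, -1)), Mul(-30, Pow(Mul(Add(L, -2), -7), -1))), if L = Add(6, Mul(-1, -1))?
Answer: Rational(981, 287) ≈ 3.4181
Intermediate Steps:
L = 7 (L = Add(6, 1) = 7)
Add(Mul(Function('u')(10, 15), Pow(-82, -1)), Mul(-30, Pow(Mul(Add(L, -2), -7), -1))) = Add(Mul(Mul(-14, 15), Pow(-82, -1)), Mul(-30, Pow(Mul(Add(7, -2), -7), -1))) = Add(Mul(-210, Rational(-1, 82)), Mul(-30, Pow(Mul(5, -7), -1))) = Add(Rational(105, 41), Mul(-30, Pow(-35, -1))) = Add(Rational(105, 41), Mul(-30, Rational(-1, 35))) = Add(Rational(105, 41), Rational(6, 7)) = Rational(981, 287)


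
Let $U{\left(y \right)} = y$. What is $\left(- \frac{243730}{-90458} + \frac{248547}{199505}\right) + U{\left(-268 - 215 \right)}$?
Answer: $- \frac{4322753615447}{9023411645} \approx -479.06$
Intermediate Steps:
$\left(- \frac{243730}{-90458} + \frac{248547}{199505}\right) + U{\left(-268 - 215 \right)} = \left(- \frac{243730}{-90458} + \frac{248547}{199505}\right) - 483 = \left(\left(-243730\right) \left(- \frac{1}{90458}\right) + 248547 \cdot \frac{1}{199505}\right) - 483 = \left(\frac{121865}{45229} + \frac{248547}{199505}\right) - 483 = \frac{35554209088}{9023411645} - 483 = - \frac{4322753615447}{9023411645}$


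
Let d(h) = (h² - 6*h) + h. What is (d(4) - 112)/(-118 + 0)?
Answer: 58/59 ≈ 0.98305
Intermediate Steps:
d(h) = h² - 5*h
(d(4) - 112)/(-118 + 0) = (4*(-5 + 4) - 112)/(-118 + 0) = (4*(-1) - 112)/(-118) = (-4 - 112)*(-1/118) = -116*(-1/118) = 58/59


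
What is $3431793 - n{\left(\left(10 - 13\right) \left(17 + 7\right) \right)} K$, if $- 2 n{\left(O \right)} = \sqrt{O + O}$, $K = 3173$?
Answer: $3431793 + 19038 i \approx 3.4318 \cdot 10^{6} + 19038.0 i$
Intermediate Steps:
$n{\left(O \right)} = - \frac{\sqrt{2} \sqrt{O}}{2}$ ($n{\left(O \right)} = - \frac{\sqrt{O + O}}{2} = - \frac{\sqrt{2 O}}{2} = - \frac{\sqrt{2} \sqrt{O}}{2}$)
$3431793 - n{\left(\left(10 - 13\right) \left(17 + 7\right) \right)} K = 3431793 - - \frac{\sqrt{2} \sqrt{\left(10 - 13\right) \left(17 + 7\right)}}{2} \cdot 3173 = 3431793 - - \frac{\sqrt{2} \sqrt{\left(-3\right) 24}}{2} \cdot 3173 = 3431793 - - \frac{\sqrt{2} \sqrt{-72}}{2} \cdot 3173 = 3431793 - - \frac{\sqrt{2} \cdot 6 i \sqrt{2}}{2} \cdot 3173 = 3431793 - - 6 i 3173 = 3431793 - - 19038 i = 3431793 + 19038 i$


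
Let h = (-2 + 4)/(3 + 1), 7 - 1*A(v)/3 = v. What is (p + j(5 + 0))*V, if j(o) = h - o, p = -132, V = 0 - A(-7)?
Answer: 5733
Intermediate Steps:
A(v) = 21 - 3*v
V = -42 (V = 0 - (21 - 3*(-7)) = 0 - (21 + 21) = 0 - 1*42 = 0 - 42 = -42)
h = 1/2 (h = 2/4 = 2*(1/4) = 1/2 ≈ 0.50000)
j(o) = 1/2 - o
(p + j(5 + 0))*V = (-132 + (1/2 - (5 + 0)))*(-42) = (-132 + (1/2 - 1*5))*(-42) = (-132 + (1/2 - 5))*(-42) = (-132 - 9/2)*(-42) = -273/2*(-42) = 5733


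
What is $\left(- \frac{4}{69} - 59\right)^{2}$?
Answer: $\frac{16605625}{4761} \approx 3487.8$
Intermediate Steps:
$\left(- \frac{4}{69} - 59\right)^{2} = \left(- \frac{4075}{69}\right)^{2} = \frac{16605625}{4761}$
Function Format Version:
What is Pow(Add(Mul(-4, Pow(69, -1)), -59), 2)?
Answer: Rational(16605625, 4761) ≈ 3487.8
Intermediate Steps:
Pow(Add(Mul(-4, Pow(69, -1)), -59), 2) = Pow(Add(Mul(-4, Rational(1, 69)), -59), 2) = Pow(Add(Rational(-4, 69), -59), 2) = Pow(Rational(-4075, 69), 2) = Rational(16605625, 4761)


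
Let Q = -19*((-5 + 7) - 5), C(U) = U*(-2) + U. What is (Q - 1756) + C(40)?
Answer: -1739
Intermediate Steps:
C(U) = -U (C(U) = -2*U + U = -U)
Q = 57 (Q = -19*(2 - 5) = -19*(-3) = 57)
(Q - 1756) + C(40) = (57 - 1756) - 1*40 = -1699 - 40 = -1739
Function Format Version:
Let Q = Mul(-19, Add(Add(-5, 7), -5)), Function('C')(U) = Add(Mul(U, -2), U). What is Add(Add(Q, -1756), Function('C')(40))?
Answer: -1739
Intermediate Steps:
Function('C')(U) = Mul(-1, U) (Function('C')(U) = Add(Mul(-2, U), U) = Mul(-1, U))
Q = 57 (Q = Mul(-19, Add(2, -5)) = Mul(-19, -3) = 57)
Add(Add(Q, -1756), Function('C')(40)) = Add(Add(57, -1756), Mul(-1, 40)) = Add(-1699, -40) = -1739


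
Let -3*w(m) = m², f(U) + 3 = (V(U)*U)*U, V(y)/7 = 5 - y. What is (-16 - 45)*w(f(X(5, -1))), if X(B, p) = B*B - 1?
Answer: 119341321527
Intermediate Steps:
V(y) = 35 - 7*y (V(y) = 7*(5 - y) = 35 - 7*y)
X(B, p) = -1 + B² (X(B, p) = B² - 1 = -1 + B²)
f(U) = -3 + U²*(35 - 7*U) (f(U) = -3 + ((35 - 7*U)*U)*U = -3 + (U*(35 - 7*U))*U = -3 + U²*(35 - 7*U))
w(m) = -m²/3
(-16 - 45)*w(f(X(5, -1))) = (-16 - 45)*(-(-3 + 7*(-1 + 5²)²*(5 - (-1 + 5²)))²/3) = -(-61)*(-3 + 7*(-1 + 25)²*(5 - (-1 + 25)))²/3 = -(-61)*(-3 + 7*24²*(5 - 1*24))²/3 = -(-61)*(-3 + 7*576*(5 - 24))²/3 = -(-61)*(-3 + 7*576*(-19))²/3 = -(-61)*(-3 - 76608)²/3 = -(-61)*(-76611)²/3 = -(-61)*5869245321/3 = -61*(-1956415107) = 119341321527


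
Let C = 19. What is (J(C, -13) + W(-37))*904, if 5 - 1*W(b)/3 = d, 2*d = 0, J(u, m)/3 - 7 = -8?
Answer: 10848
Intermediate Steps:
J(u, m) = -3 (J(u, m) = 21 + 3*(-8) = 21 - 24 = -3)
d = 0 (d = (½)*0 = 0)
W(b) = 15 (W(b) = 15 - 3*0 = 15 + 0 = 15)
(J(C, -13) + W(-37))*904 = (-3 + 15)*904 = 12*904 = 10848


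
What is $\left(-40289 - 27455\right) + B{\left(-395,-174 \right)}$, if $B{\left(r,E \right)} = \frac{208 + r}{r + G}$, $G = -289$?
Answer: $- \frac{46336709}{684} \approx -67744.0$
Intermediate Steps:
$B{\left(r,E \right)} = \frac{208 + r}{-289 + r}$ ($B{\left(r,E \right)} = \frac{208 + r}{r - 289} = \frac{208 + r}{-289 + r}$)
$\left(-40289 - 27455\right) + B{\left(-395,-174 \right)} = \left(-40289 - 27455\right) + \frac{208 - 395}{-289 - 395} = -67744 + \frac{1}{-684} \left(-187\right) = -67744 - - \frac{187}{684} = -67744 + \frac{187}{684} = - \frac{46336709}{684}$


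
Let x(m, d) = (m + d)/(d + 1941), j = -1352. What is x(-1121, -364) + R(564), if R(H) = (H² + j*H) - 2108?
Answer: -704195065/1577 ≈ -4.4654e+5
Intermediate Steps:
x(m, d) = (d + m)/(1941 + d)
R(H) = -2108 + H² - 1352*H (R(H) = (H² - 1352*H) - 2108 = -2108 + H² - 1352*H)
x(-1121, -364) + R(564) = (-364 - 1121)/(1941 - 364) + (-2108 + 564² - 1352*564) = -1485/1577 + (-2108 + 318096 - 762528) = (1/1577)*(-1485) - 446540 = -1485/1577 - 446540 = -704195065/1577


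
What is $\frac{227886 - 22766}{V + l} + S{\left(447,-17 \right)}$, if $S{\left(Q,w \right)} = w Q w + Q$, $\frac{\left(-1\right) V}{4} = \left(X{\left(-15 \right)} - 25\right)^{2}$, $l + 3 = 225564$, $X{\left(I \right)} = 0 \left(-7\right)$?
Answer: $\frac{28915602550}{223061} \approx 1.2963 \cdot 10^{5}$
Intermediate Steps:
$X{\left(I \right)} = 0$
$l = 225561$ ($l = -3 + 225564 = 225561$)
$V = -2500$ ($V = - 4 \left(0 - 25\right)^{2} = - 4 \left(-25\right)^{2} = \left(-4\right) 625 = -2500$)
$S{\left(Q,w \right)} = Q + Q w^{2}$ ($S{\left(Q,w \right)} = Q w w + Q = Q w^{2} + Q = Q + Q w^{2}$)
$\frac{227886 - 22766}{V + l} + S{\left(447,-17 \right)} = \frac{227886 - 22766}{-2500 + 225561} + 447 \left(1 + \left(-17\right)^{2}\right) = \frac{205120}{223061} + 447 \left(1 + 289\right) = 205120 \cdot \frac{1}{223061} + 447 \cdot 290 = \frac{205120}{223061} + 129630 = \frac{28915602550}{223061}$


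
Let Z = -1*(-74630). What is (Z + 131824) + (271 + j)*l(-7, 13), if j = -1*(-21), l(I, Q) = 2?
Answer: 207038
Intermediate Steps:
j = 21
Z = 74630
(Z + 131824) + (271 + j)*l(-7, 13) = (74630 + 131824) + (271 + 21)*2 = 206454 + 292*2 = 206454 + 584 = 207038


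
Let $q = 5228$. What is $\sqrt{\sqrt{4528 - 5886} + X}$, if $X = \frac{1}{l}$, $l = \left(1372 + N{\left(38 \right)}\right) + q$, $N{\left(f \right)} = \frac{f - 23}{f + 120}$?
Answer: $\frac{\sqrt{164764770 + 1087463124225 i \sqrt{1358}}}{1042815} \approx 4.2925 + 4.2925 i$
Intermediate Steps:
$N{\left(f \right)} = \frac{-23 + f}{120 + f}$
$l = \frac{1042815}{158}$ ($l = \left(1372 + \frac{-23 + 38}{120 + 38}\right) + 5228 = \left(1372 + \frac{1}{158} \cdot 15\right) + 5228 = \left(1372 + \frac{15}{158}\right) + 5228 = \frac{216791}{158} + 5228 = \frac{1042815}{158} \approx 6600.1$)
$X = \frac{158}{1042815}$ ($X = \frac{1}{\frac{1042815}{158}} = \frac{158}{1042815} \approx 0.00015151$)
$\sqrt{\sqrt{4528 - 5886} + X} = \sqrt{\sqrt{4528 - 5886} + \frac{158}{1042815}} = \sqrt{\sqrt{-1358} + \frac{158}{1042815}} = \sqrt{i \sqrt{1358} + \frac{158}{1042815}} = \sqrt{\frac{158}{1042815} + i \sqrt{1358}}$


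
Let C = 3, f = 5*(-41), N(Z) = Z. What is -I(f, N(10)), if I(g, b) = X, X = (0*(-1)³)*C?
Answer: 0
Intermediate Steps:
f = -205
X = 0 (X = (0*(-1)³)*3 = (0*(-1))*3 = 0*3 = 0)
I(g, b) = 0
-I(f, N(10)) = -1*0 = 0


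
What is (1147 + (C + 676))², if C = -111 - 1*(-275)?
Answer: 3948169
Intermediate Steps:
C = 164 (C = -111 + 275 = 164)
(1147 + (C + 676))² = (1147 + (164 + 676))² = (1147 + 840)² = 1987² = 3948169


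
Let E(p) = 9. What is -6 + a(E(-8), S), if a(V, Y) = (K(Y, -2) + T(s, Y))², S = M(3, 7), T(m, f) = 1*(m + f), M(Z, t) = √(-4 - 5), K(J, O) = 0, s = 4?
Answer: 1 + 24*I ≈ 1.0 + 24.0*I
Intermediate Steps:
M(Z, t) = 3*I (M(Z, t) = √(-9) = 3*I)
T(m, f) = f + m (T(m, f) = 1*(f + m) = f + m)
S = 3*I ≈ 3.0*I
a(V, Y) = (4 + Y)² (a(V, Y) = (0 + (Y + 4))² = (0 + (4 + Y))² = (4 + Y)²)
-6 + a(E(-8), S) = -6 + (4 + 3*I)²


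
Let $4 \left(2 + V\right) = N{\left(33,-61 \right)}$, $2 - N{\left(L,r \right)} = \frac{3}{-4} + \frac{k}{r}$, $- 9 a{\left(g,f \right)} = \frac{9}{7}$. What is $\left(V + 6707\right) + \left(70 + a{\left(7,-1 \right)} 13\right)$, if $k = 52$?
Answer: $\frac{46280265}{6832} \approx 6774.0$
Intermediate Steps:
$a{\left(g,f \right)} = - \frac{1}{7}$ ($a{\left(g,f \right)} = - \frac{9 \cdot \frac{1}{7}}{9} = \left(- \frac{1}{9}\right) \frac{9}{7} = - \frac{1}{7}$)
$N{\left(L,r \right)} = \frac{11}{4} - \frac{52}{r}$ ($N{\left(L,r \right)} = 2 - \left(\frac{3}{-4} + \frac{52}{r}\right) = 2 - \left(3 \left(- \frac{1}{4}\right) + \frac{52}{r}\right) = 2 - \left(- \frac{3}{4} + \frac{52}{r}\right) = 2 + \left(\frac{3}{4} - \frac{52}{r}\right) = \frac{11}{4} - \frac{52}{r}$)
$V = - \frac{1073}{976}$ ($V = -2 + \frac{\frac{11}{4} - \frac{52}{-61}}{4} = -2 + \frac{\frac{11}{4} - - \frac{52}{61}}{4} = -2 + \frac{\frac{11}{4} + \frac{52}{61}}{4} = -2 + \frac{1}{4} \cdot \frac{879}{244} = -2 + \frac{879}{976} = - \frac{1073}{976} \approx -1.0994$)
$\left(V + 6707\right) + \left(70 + a{\left(7,-1 \right)} 13\right) = \left(- \frac{1073}{976} + 6707\right) + \left(70 - \frac{13}{7}\right) = \frac{6544959}{976} + \left(70 - \frac{13}{7}\right) = \frac{6544959}{976} + \frac{477}{7} = \frac{46280265}{6832}$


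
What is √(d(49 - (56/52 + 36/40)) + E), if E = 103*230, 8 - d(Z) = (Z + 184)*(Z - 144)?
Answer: √779122231/130 ≈ 214.71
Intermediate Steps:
d(Z) = 8 - (-144 + Z)*(184 + Z) (d(Z) = 8 - (Z + 184)*(Z - 144) = 8 - (184 + Z)*(-144 + Z) = 8 - (-144 + Z)*(184 + Z))
E = 23690
√(d(49 - (56/52 + 36/40)) + E) = √((26504 - (49 - (56/52 + 36/40))² - 40*(49 - (56/52 + 36/40))) + 23690) = √((26504 - (49 - (56*(1/52) + 36*(1/40)))² - 40*(49 - (56*(1/52) + 36*(1/40)))) + 23690) = √((26504 - (49 - (14/13 + 9/10))² - 40*(49 - (14/13 + 9/10))) + 23690) = √((26504 - (49 - 1*257/130)² - 40*(49 - 1*257/130)) + 23690) = √((26504 - (49 - 257/130)² - 40*(49 - 257/130)) + 23690) = √((26504 - (6113/130)² - 40*6113/130) + 23690) = √((26504 - 1*37368769/16900 - 24452/13) + 23690) = √((26504 - 37368769/16900 - 24452/13) + 23690) = √(378761231/16900 + 23690) = √(779122231/16900) = √779122231/130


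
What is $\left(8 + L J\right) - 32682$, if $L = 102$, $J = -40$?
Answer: $-36754$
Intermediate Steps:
$\left(8 + L J\right) - 32682 = \left(8 + 102 \left(-40\right)\right) - 32682 = \left(8 - 4080\right) - 32682 = -4072 - 32682 = -36754$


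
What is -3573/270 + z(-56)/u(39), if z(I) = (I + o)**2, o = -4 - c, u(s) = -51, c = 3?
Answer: -46439/510 ≈ -91.057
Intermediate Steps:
o = -7 (o = -4 - 1*3 = -4 - 3 = -7)
z(I) = (-7 + I)**2 (z(I) = (I - 7)**2 = (-7 + I)**2)
-3573/270 + z(-56)/u(39) = -3573/270 + (-7 - 56)**2/(-51) = -3573*1/270 + (-63)**2*(-1/51) = -397/30 + 3969*(-1/51) = -397/30 - 1323/17 = -46439/510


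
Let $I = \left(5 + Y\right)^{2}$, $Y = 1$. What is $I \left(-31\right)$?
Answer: $-1116$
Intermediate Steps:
$I = 36$ ($I = \left(5 + 1\right)^{2} = 6^{2} = 36$)
$I \left(-31\right) = 36 \left(-31\right) = -1116$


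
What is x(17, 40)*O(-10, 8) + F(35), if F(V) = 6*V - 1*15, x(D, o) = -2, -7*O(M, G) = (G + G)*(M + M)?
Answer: 725/7 ≈ 103.57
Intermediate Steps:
O(M, G) = -4*G*M/7 (O(M, G) = -(G + G)*(M + M)/7 = -2*G*2*M/7 = -4*G*M/7)
F(V) = -15 + 6*V (F(V) = 6*V - 15 = -15 + 6*V)
x(17, 40)*O(-10, 8) + F(35) = -(-8)*8*(-10)/7 + (-15 + 6*35) = -2*320/7 + (-15 + 210) = -640/7 + 195 = 725/7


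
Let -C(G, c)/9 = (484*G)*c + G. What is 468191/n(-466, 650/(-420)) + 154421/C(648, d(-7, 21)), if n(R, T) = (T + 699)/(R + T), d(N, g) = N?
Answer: -181606296647929975/578624160312 ≈ -3.1386e+5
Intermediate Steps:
n(R, T) = (699 + T)/(R + T)
C(G, c) = -9*G - 4356*G*c (C(G, c) = -9*((484*G)*c + G) = -9*(484*G*c + G) = -9*(G + 484*G*c) = -9*G - 4356*G*c)
468191/n(-466, 650/(-420)) + 154421/C(648, d(-7, 21)) = 468191/(((699 + 650/(-420))/(-466 + 650/(-420)))) + 154421/((-9*648*(1 + 484*(-7)))) = 468191/(((699 + 650*(-1/420))/(-466 + 650*(-1/420)))) + 154421/((-9*648*(1 - 3388))) = 468191/(((699 - 65/42)/(-466 - 65/42))) + 154421/((-9*648*(-3387))) = 468191/(((29293/42)/(-19637/42))) + 154421/19752984 = 468191/((-42/19637*29293/42)) + 154421*(1/19752984) = 468191/(-29293/19637) + 154421/19752984 = 468191*(-19637/29293) + 154421/19752984 = -9193866667/29293 + 154421/19752984 = -181606296647929975/578624160312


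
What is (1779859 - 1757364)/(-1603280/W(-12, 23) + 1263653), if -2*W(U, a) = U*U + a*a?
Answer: 15139135/853645029 ≈ 0.017735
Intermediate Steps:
W(U, a) = -U²/2 - a²/2 (W(U, a) = -(U*U + a*a)/2 = -(U² + a²)/2 = -U²/2 - a²/2)
(1779859 - 1757364)/(-1603280/W(-12, 23) + 1263653) = (1779859 - 1757364)/(-1603280/(-½*(-12)² - ½*23²) + 1263653) = 22495/(-1603280/(-½*144 - ½*529) + 1263653) = 22495/(-1603280/(-72 - 529/2) + 1263653) = 22495/(-1603280/(-673/2) + 1263653) = 22495/(-1603280*(-2)/673 + 1263653) = 22495/(-4090*(-784/673) + 1263653) = 22495/(3206560/673 + 1263653) = 22495/(853645029/673) = 22495*(673/853645029) = 15139135/853645029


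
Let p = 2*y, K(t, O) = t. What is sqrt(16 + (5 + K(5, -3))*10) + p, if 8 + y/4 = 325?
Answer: 2536 + 2*sqrt(29) ≈ 2546.8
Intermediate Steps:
y = 1268 (y = -32 + 4*325 = -32 + 1300 = 1268)
p = 2536 (p = 2*1268 = 2536)
sqrt(16 + (5 + K(5, -3))*10) + p = sqrt(16 + (5 + 5)*10) + 2536 = sqrt(16 + 10*10) + 2536 = sqrt(16 + 100) + 2536 = sqrt(116) + 2536 = 2*sqrt(29) + 2536 = 2536 + 2*sqrt(29)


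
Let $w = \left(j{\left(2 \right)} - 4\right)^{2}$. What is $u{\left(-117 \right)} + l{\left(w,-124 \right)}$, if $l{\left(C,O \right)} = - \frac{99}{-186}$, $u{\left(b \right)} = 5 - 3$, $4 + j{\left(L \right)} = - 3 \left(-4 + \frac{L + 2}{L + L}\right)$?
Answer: $\frac{157}{62} \approx 2.5323$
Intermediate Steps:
$j{\left(L \right)} = 8 - \frac{3 \left(2 + L\right)}{2 L}$ ($j{\left(L \right)} = -4 - 3 \left(-4 + \frac{L + 2}{L + L}\right) = -4 - 3 \left(-4 + \frac{2 + L}{2 L}\right) = -4 + \left(12 - \frac{3 \left(2 + L\right)}{2 L}\right) = 8 - \frac{3 \left(2 + L\right)}{2 L}$)
$u{\left(b \right)} = 2$ ($u{\left(b \right)} = 5 - 3 = 2$)
$w = 1$ ($w = \left(\left(\frac{13}{2} - \frac{3}{2}\right) - 4\right)^{2} = \left(5 - 4\right)^{2} = 1^{2} = 1$)
$l{\left(C,O \right)} = \frac{33}{62}$ ($l{\left(C,O \right)} = \left(-99\right) \left(- \frac{1}{186}\right) = \frac{33}{62}$)
$u{\left(-117 \right)} + l{\left(w,-124 \right)} = 2 + \frac{33}{62} = \frac{157}{62}$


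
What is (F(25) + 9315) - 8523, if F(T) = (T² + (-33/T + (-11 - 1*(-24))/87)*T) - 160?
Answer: 106813/87 ≈ 1227.7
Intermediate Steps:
F(T) = -160 + T² + T*(13/87 - 33/T) (F(T) = (T² + (-33/T + (-11 + 24)*(1/87))*T) - 160 = (T² + (-33/T + 13*(1/87))*T) - 160 = (T² + (-33/T + 13/87)*T) - 160 = (T² + (13/87 - 33/T)*T) - 160 = (T² + T*(13/87 - 33/T)) - 160 = -160 + T² + T*(13/87 - 33/T))
(F(25) + 9315) - 8523 = ((-193 + 25² + (13/87)*25) + 9315) - 8523 = ((-193 + 625 + 325/87) + 9315) - 8523 = (37909/87 + 9315) - 8523 = 848314/87 - 8523 = 106813/87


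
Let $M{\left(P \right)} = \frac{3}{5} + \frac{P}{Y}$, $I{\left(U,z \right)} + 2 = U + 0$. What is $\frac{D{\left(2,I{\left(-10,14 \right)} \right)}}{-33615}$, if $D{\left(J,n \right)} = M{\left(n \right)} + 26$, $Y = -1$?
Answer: $- \frac{193}{168075} \approx -0.0011483$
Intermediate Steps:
$I{\left(U,z \right)} = -2 + U$ ($I{\left(U,z \right)} = -2 + \left(U + 0\right) = -2 + U$)
$M{\left(P \right)} = \frac{3}{5} - P$ ($M{\left(P \right)} = \frac{3}{5} + \frac{P}{-1} = 3 \cdot \frac{1}{5} + P \left(-1\right) = \frac{3}{5} - P$)
$D{\left(J,n \right)} = \frac{133}{5} - n$ ($D{\left(J,n \right)} = \left(\frac{3}{5} - n\right) + 26 = \frac{133}{5} - n$)
$\frac{D{\left(2,I{\left(-10,14 \right)} \right)}}{-33615} = \frac{\frac{133}{5} - \left(-2 - 10\right)}{-33615} = \left(\frac{133}{5} - -12\right) \left(- \frac{1}{33615}\right) = \left(\frac{133}{5} + 12\right) \left(- \frac{1}{33615}\right) = \frac{193}{5} \left(- \frac{1}{33615}\right) = - \frac{193}{168075}$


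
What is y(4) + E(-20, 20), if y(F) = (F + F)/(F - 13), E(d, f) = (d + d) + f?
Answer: -188/9 ≈ -20.889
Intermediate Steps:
E(d, f) = f + 2*d (E(d, f) = 2*d + f = f + 2*d)
y(F) = 2*F/(-13 + F) (y(F) = (2*F)/(-13 + F) = 2*F/(-13 + F))
y(4) + E(-20, 20) = 2*4/(-13 + 4) + (20 + 2*(-20)) = 2*4/(-9) + (20 - 40) = 2*4*(-⅑) - 20 = -8/9 - 20 = -188/9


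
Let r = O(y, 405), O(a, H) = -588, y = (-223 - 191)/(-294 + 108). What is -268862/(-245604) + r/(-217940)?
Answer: 7342524929/6690866970 ≈ 1.0974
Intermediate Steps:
y = 69/31 (y = -414/(-186) = -414*(-1/186) = 69/31 ≈ 2.2258)
r = -588
-268862/(-245604) + r/(-217940) = -268862/(-245604) - 588/(-217940) = -268862*(-1/245604) - 588*(-1/217940) = 134431/122802 + 147/54485 = 7342524929/6690866970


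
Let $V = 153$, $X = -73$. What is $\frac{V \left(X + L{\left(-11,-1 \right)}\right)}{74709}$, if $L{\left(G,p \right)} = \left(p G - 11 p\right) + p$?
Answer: $- \frac{884}{8301} \approx -0.10649$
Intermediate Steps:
$L{\left(G,p \right)} = - 10 p + G p$ ($L{\left(G,p \right)} = \left(G p - 11 p\right) + p = \left(- 11 p + G p\right) + p = - 10 p + G p$)
$\frac{V \left(X + L{\left(-11,-1 \right)}\right)}{74709} = \frac{153 \left(-73 - \left(-10 - 11\right)\right)}{74709} = 153 \left(-73 - -21\right) \frac{1}{74709} = 153 \left(-73 + 21\right) \frac{1}{74709} = 153 \left(-52\right) \frac{1}{74709} = \left(-7956\right) \frac{1}{74709} = - \frac{884}{8301}$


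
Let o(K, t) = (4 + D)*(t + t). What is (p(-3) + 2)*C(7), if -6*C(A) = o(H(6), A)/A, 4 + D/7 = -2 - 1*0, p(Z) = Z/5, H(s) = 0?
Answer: 266/15 ≈ 17.733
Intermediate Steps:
p(Z) = Z/5 (p(Z) = Z*(⅕) = Z/5)
D = -42 (D = -28 + 7*(-2 - 1*0) = -28 + 7*(-2 + 0) = -28 + 7*(-2) = -28 - 14 = -42)
o(K, t) = -76*t (o(K, t) = (4 - 42)*(t + t) = -76*t)
C(A) = 38/3 (C(A) = -(-76*A)/(6*A) = -⅙*(-76) = 38/3)
(p(-3) + 2)*C(7) = ((⅕)*(-3) + 2)*(38/3) = (-⅗ + 2)*(38/3) = (7/5)*(38/3) = 266/15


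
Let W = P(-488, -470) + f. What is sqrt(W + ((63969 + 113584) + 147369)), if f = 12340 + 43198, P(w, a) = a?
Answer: sqrt(379990) ≈ 616.43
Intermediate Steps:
f = 55538
W = 55068 (W = -470 + 55538 = 55068)
sqrt(W + ((63969 + 113584) + 147369)) = sqrt(55068 + ((63969 + 113584) + 147369)) = sqrt(55068 + (177553 + 147369)) = sqrt(55068 + 324922) = sqrt(379990)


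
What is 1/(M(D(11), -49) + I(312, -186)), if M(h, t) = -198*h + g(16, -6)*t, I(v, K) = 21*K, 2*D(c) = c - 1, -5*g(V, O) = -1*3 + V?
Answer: -5/23843 ≈ -0.00020971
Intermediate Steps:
g(V, O) = ⅗ - V/5 (g(V, O) = -(-1*3 + V)/5 = -(-3 + V)/5 = ⅗ - V/5)
D(c) = -½ + c/2 (D(c) = (c - 1)/2 = (-1 + c)/2 = -½ + c/2)
M(h, t) = -198*h - 13*t/5 (M(h, t) = -198*h + (⅗ - ⅕*16)*t = -198*h + (⅗ - 16/5)*t = -198*h - 13*t/5)
1/(M(D(11), -49) + I(312, -186)) = 1/((-198*(-½ + (½)*11) - 13/5*(-49)) + 21*(-186)) = 1/((-198*(-½ + 11/2) + 637/5) - 3906) = 1/((-198*5 + 637/5) - 3906) = 1/((-990 + 637/5) - 3906) = 1/(-4313/5 - 3906) = 1/(-23843/5) = -5/23843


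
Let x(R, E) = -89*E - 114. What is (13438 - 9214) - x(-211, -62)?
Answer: -1180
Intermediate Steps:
x(R, E) = -114 - 89*E
(13438 - 9214) - x(-211, -62) = (13438 - 9214) - (-114 - 89*(-62)) = 4224 - (-114 + 5518) = 4224 - 1*5404 = 4224 - 5404 = -1180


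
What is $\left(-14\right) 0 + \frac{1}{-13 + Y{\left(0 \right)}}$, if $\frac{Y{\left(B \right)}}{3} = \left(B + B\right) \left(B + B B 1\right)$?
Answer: $- \frac{1}{13} \approx -0.076923$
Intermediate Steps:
$Y{\left(B \right)} = 6 B \left(B + B^{2}\right)$ ($Y{\left(B \right)} = 3 \left(B + B\right) \left(B + B B 1\right) = 3 \cdot 2 B \left(B + B^{2} \cdot 1\right) = 3 \cdot 2 B \left(B + B^{2}\right) = 6 B \left(B + B^{2}\right)$)
$\left(-14\right) 0 + \frac{1}{-13 + Y{\left(0 \right)}} = \left(-14\right) 0 + \frac{1}{-13 + 6 \cdot 0^{2} \left(1 + 0\right)} = 0 + \frac{1}{-13 + 6 \cdot 0 \cdot 1} = 0 + \frac{1}{-13 + 0} = 0 + \frac{1}{-13} = 0 - \frac{1}{13} = - \frac{1}{13}$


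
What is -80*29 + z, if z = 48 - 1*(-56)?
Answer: -2216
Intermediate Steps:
z = 104 (z = 48 + 56 = 104)
-80*29 + z = -80*29 + 104 = -2320 + 104 = -2216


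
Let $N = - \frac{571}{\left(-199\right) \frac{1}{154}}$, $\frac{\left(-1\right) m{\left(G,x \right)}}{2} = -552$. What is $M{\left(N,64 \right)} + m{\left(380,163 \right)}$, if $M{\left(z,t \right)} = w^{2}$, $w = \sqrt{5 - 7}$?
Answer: $1102$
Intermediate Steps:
$m{\left(G,x \right)} = 1104$ ($m{\left(G,x \right)} = \left(-2\right) \left(-552\right) = 1104$)
$w = i \sqrt{2}$ ($w = \sqrt{-2} = i \sqrt{2} \approx 1.4142 i$)
$N = \frac{87934}{199}$ ($N = - \frac{571}{\left(-199\right) \frac{1}{154}} = - \frac{571}{- \frac{199}{154}} = \left(-571\right) \left(- \frac{154}{199}\right) = \frac{87934}{199} \approx 441.88$)
$M{\left(z,t \right)} = -2$ ($M{\left(z,t \right)} = \left(i \sqrt{2}\right)^{2} = -2$)
$M{\left(N,64 \right)} + m{\left(380,163 \right)} = -2 + 1104 = 1102$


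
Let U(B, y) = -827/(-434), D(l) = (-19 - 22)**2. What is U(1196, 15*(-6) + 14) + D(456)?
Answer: 730381/434 ≈ 1682.9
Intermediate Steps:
D(l) = 1681 (D(l) = (-41)**2 = 1681)
U(B, y) = 827/434 (U(B, y) = -827*(-1/434) = 827/434)
U(1196, 15*(-6) + 14) + D(456) = 827/434 + 1681 = 730381/434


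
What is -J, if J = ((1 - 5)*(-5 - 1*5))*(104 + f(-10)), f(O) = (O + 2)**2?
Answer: -6720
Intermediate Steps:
f(O) = (2 + O)**2
J = 6720 (J = ((1 - 5)*(-5 - 1*5))*(104 + (2 - 10)**2) = (-4*(-5 - 5))*(104 + (-8)**2) = (-4*(-10))*(104 + 64) = 40*168 = 6720)
-J = -1*6720 = -6720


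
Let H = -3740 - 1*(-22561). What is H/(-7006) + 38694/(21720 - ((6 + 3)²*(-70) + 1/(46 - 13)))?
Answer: -8065743037/6332506214 ≈ -1.2737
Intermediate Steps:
H = 18821 (H = -3740 + 22561 = 18821)
H/(-7006) + 38694/(21720 - ((6 + 3)²*(-70) + 1/(46 - 13))) = 18821/(-7006) + 38694/(21720 - ((6 + 3)²*(-70) + 1/(46 - 13))) = 18821*(-1/7006) + 38694/(21720 - (9²*(-70) + 1/33)) = -18821/7006 + 38694/(21720 - (81*(-70) + 1/33)) = -18821/7006 + 38694/(21720 - (-5670 + 1/33)) = -18821/7006 + 38694/(21720 - 1*(-187109/33)) = -18821/7006 + 38694/(21720 + 187109/33) = -18821/7006 + 38694/(903869/33) = -18821/7006 + 38694*(33/903869) = -18821/7006 + 1276902/903869 = -8065743037/6332506214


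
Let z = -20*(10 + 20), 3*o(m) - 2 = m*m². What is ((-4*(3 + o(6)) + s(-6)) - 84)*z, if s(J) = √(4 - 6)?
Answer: 232000 - 600*I*√2 ≈ 2.32e+5 - 848.53*I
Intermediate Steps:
o(m) = ⅔ + m³/3 (o(m) = ⅔ + (m*m²)/3 = ⅔ + m³/3)
s(J) = I*√2 (s(J) = √(-2) = I*√2)
z = -600 (z = -20*30 = -600)
((-4*(3 + o(6)) + s(-6)) - 84)*z = ((-4*(3 + (⅔ + (⅓)*6³)) + I*√2) - 84)*(-600) = ((-4*(3 + (⅔ + (⅓)*216)) + I*√2) - 84)*(-600) = ((-4*(3 + (⅔ + 72)) + I*√2) - 84)*(-600) = ((-4*(3 + 218/3) + I*√2) - 84)*(-600) = ((-4*227/3 + I*√2) - 84)*(-600) = ((-908/3 + I*√2) - 84)*(-600) = (-1160/3 + I*√2)*(-600) = 232000 - 600*I*√2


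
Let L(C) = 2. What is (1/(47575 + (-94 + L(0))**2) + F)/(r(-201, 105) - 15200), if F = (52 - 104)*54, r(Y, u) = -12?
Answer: 157357511/852465268 ≈ 0.18459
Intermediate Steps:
F = -2808 (F = -52*54 = -2808)
(1/(47575 + (-94 + L(0))**2) + F)/(r(-201, 105) - 15200) = (1/(47575 + (-94 + 2)**2) - 2808)/(-12 - 15200) = (1/(47575 + (-92)**2) - 2808)/(-15212) = (1/(47575 + 8464) - 2808)*(-1/15212) = (1/56039 - 2808)*(-1/15212) = -157357511/56039*(-1/15212) = 157357511/852465268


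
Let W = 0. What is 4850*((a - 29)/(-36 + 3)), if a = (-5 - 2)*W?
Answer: 140650/33 ≈ 4262.1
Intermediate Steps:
a = 0 (a = (-5 - 2)*0 = -7*0 = 0)
4850*((a - 29)/(-36 + 3)) = 4850*((0 - 29)/(-36 + 3)) = 4850*(-29/(-33)) = 4850*(-29*(-1/33)) = 4850*(29/33) = 140650/33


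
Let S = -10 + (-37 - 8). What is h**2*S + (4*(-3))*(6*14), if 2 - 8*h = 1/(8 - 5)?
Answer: -581983/576 ≈ -1010.4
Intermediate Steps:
h = 5/24 (h = 1/4 - 1/(8*(8 - 5)) = 1/4 - 1/8/3 = 1/4 - 1/8*1/3 = 1/4 - 1/24 = 5/24 ≈ 0.20833)
S = -55 (S = -10 - 45 = -55)
h**2*S + (4*(-3))*(6*14) = (5/24)**2*(-55) + (4*(-3))*(6*14) = (25/576)*(-55) - 12*84 = -1375/576 - 1008 = -581983/576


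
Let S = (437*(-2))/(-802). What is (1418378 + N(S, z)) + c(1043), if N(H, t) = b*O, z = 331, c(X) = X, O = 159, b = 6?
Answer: 1420375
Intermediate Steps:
S = 437/401 (S = -874*(-1/802) = 437/401 ≈ 1.0898)
N(H, t) = 954 (N(H, t) = 6*159 = 954)
(1418378 + N(S, z)) + c(1043) = (1418378 + 954) + 1043 = 1419332 + 1043 = 1420375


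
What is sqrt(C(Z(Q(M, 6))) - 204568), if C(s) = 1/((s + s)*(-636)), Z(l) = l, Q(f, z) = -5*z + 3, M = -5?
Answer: I*sqrt(744722439446)/1908 ≈ 452.29*I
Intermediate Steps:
Q(f, z) = 3 - 5*z
C(s) = -1/(1272*s) (C(s) = -1/636/(2*s) = (1/(2*s))*(-1/636) = -1/(1272*s))
sqrt(C(Z(Q(M, 6))) - 204568) = sqrt(-1/(1272*(3 - 5*6)) - 204568) = sqrt(-1/(1272*(3 - 30)) - 204568) = sqrt(-1/1272/(-27) - 204568) = sqrt(-1/1272*(-1/27) - 204568) = sqrt(1/34344 - 204568) = sqrt(-7025683391/34344) = I*sqrt(744722439446)/1908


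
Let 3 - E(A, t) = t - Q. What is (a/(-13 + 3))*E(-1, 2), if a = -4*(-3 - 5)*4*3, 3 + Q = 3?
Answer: -192/5 ≈ -38.400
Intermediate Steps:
Q = 0 (Q = -3 + 3 = 0)
E(A, t) = 3 - t (E(A, t) = 3 - (t - 1*0) = 3 - (t + 0) = 3 - t)
a = 384 (a = -(-32)*4*3 = -4*(-32)*3 = 128*3 = 384)
(a/(-13 + 3))*E(-1, 2) = (384/(-13 + 3))*(3 - 1*2) = (384/(-10))*(3 - 2) = -⅒*384*1 = -192/5*1 = -192/5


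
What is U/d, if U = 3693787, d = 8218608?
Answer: 3693787/8218608 ≈ 0.44944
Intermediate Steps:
U/d = 3693787/8218608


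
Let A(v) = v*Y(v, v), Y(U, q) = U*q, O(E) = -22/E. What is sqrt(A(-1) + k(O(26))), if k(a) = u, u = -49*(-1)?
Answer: 4*sqrt(3) ≈ 6.9282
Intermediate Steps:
u = 49
k(a) = 49
A(v) = v**3 (A(v) = v*(v*v) = v*v**2 = v**3)
sqrt(A(-1) + k(O(26))) = sqrt((-1)**3 + 49) = sqrt(-1 + 49) = sqrt(48) = 4*sqrt(3)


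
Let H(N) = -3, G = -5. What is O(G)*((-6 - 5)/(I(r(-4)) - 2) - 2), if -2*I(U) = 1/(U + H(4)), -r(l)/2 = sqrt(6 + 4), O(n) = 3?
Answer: 1756/173 + 44*sqrt(10)/173 ≈ 10.955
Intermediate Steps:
r(l) = -2*sqrt(10) (r(l) = -2*sqrt(6 + 4) = -2*sqrt(10))
I(U) = -1/(2*(-3 + U)) (I(U) = -1/(2*(U - 3)) = -1/(2*(-3 + U)))
O(G)*((-6 - 5)/(I(r(-4)) - 2) - 2) = 3*((-6 - 5)/(-1/(-6 + 2*(-2*sqrt(10))) - 2) - 2) = 3*(-11/(-1/(-6 - 4*sqrt(10)) - 2) - 2) = 3*(-11/(-2 - 1/(-6 - 4*sqrt(10))) - 2) = 3*(-2 - 11/(-2 - 1/(-6 - 4*sqrt(10)))) = -6 - 33/(-2 - 1/(-6 - 4*sqrt(10)))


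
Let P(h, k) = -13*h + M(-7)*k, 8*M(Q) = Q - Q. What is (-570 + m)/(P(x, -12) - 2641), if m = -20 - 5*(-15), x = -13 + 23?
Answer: 515/2771 ≈ 0.18585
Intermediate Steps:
M(Q) = 0 (M(Q) = (Q - Q)/8 = (⅛)*0 = 0)
x = 10
P(h, k) = -13*h (P(h, k) = -13*h + 0*k = -13*h + 0 = -13*h)
m = 55 (m = -20 + 75 = 55)
(-570 + m)/(P(x, -12) - 2641) = (-570 + 55)/(-13*10 - 2641) = -515/(-130 - 2641) = -515/(-2771) = -515*(-1/2771) = 515/2771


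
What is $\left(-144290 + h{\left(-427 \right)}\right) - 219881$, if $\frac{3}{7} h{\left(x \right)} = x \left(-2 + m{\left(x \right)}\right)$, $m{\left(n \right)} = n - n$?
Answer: $- \frac{1086535}{3} \approx -3.6218 \cdot 10^{5}$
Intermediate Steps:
$m{\left(n \right)} = 0$
$h{\left(x \right)} = - \frac{14 x}{3}$ ($h{\left(x \right)} = \frac{7 x \left(-2 + 0\right)}{3} = \frac{7 x \left(-2\right)}{3} = \frac{7 \left(- 2 x\right)}{3} = - \frac{14 x}{3}$)
$\left(-144290 + h{\left(-427 \right)}\right) - 219881 = \left(-144290 - - \frac{5978}{3}\right) - 219881 = \left(-144290 + \frac{5978}{3}\right) - 219881 = - \frac{426892}{3} - 219881 = - \frac{1086535}{3}$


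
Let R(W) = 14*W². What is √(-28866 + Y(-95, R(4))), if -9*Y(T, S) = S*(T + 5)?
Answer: I*√26626 ≈ 163.17*I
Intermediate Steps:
Y(T, S) = -S*(5 + T)/9 (Y(T, S) = -S*(T + 5)/9 = -S*(5 + T)/9)
√(-28866 + Y(-95, R(4))) = √(-28866 - 14*4²*(5 - 95)/9) = √(-28866 - ⅑*14*16*(-90)) = √(-28866 - ⅑*224*(-90)) = √(-28866 + 2240) = √(-26626) = I*√26626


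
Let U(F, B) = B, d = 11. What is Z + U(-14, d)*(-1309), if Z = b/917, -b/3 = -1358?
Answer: -1885687/131 ≈ -14395.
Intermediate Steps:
b = 4074 (b = -3*(-1358) = 4074)
Z = 582/131 (Z = 4074/917 = 4074*(1/917) = 582/131 ≈ 4.4427)
Z + U(-14, d)*(-1309) = 582/131 + 11*(-1309) = 582/131 - 14399 = -1885687/131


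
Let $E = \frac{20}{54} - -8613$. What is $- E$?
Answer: $- \frac{232561}{27} \approx -8613.4$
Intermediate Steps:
$E = \frac{232561}{27}$ ($E = 20 \cdot \frac{1}{54} + 8613 = \frac{10}{27} + 8613 = \frac{232561}{27} \approx 8613.4$)
$- E = \left(-1\right) \frac{232561}{27} = - \frac{232561}{27}$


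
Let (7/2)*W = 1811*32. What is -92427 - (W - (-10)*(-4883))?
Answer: -421083/7 ≈ -60155.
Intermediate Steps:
W = 115904/7 (W = 2*(1811*32)/7 = (2/7)*57952 = 115904/7 ≈ 16558.)
-92427 - (W - (-10)*(-4883)) = -92427 - (115904/7 - (-10)*(-4883)) = -92427 - (115904/7 - 1*48830) = -92427 - (115904/7 - 48830) = -92427 - 1*(-225906/7) = -92427 + 225906/7 = -421083/7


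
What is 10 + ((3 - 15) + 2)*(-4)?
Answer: 50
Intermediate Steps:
10 + ((3 - 15) + 2)*(-4) = 10 + (-12 + 2)*(-4) = 10 - 10*(-4) = 10 + 40 = 50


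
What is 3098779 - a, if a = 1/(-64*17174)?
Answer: 3405979554945/1099136 ≈ 3.0988e+6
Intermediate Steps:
a = -1/1099136 (a = 1/(-1099136) = -1/1099136 ≈ -9.0981e-7)
3098779 - a = 3098779 - 1*(-1/1099136) = 3098779 + 1/1099136 = 3405979554945/1099136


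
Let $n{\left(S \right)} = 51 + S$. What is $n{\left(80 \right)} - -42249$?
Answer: $42380$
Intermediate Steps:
$n{\left(80 \right)} - -42249 = \left(51 + 80\right) - -42249 = 131 + 42249 = 42380$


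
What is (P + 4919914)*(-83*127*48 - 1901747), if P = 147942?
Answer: -12201952909040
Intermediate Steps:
(P + 4919914)*(-83*127*48 - 1901747) = (147942 + 4919914)*(-83*127*48 - 1901747) = 5067856*(-10541*48 - 1901747) = 5067856*(-505968 - 1901747) = 5067856*(-2407715) = -12201952909040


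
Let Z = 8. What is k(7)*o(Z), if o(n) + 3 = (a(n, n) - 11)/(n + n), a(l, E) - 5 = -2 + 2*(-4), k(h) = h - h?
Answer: 0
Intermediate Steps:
k(h) = 0
a(l, E) = -5 (a(l, E) = 5 + (-2 + 2*(-4)) = 5 + (-2 - 8) = 5 - 10 = -5)
o(n) = -3 - 8/n (o(n) = -3 + (-5 - 11)/(n + n) = -3 - 16*1/(2*n) = -3 - 8/n)
k(7)*o(Z) = 0*(-3 - 8/8) = 0*(-3 - 8*1/8) = 0*(-3 - 1) = 0*(-4) = 0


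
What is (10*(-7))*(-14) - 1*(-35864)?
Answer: 36844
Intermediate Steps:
(10*(-7))*(-14) - 1*(-35864) = -70*(-14) + 35864 = 980 + 35864 = 36844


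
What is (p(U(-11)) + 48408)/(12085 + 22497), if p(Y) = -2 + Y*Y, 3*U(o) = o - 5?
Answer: 217955/155619 ≈ 1.4006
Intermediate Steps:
U(o) = -5/3 + o/3 (U(o) = (o - 5)/3 = (-5 + o)/3 = -5/3 + o/3)
p(Y) = -2 + Y²
(p(U(-11)) + 48408)/(12085 + 22497) = ((-2 + (-5/3 + (⅓)*(-11))²) + 48408)/(12085 + 22497) = ((-2 + (-5/3 - 11/3)²) + 48408)/34582 = ((-2 + (-16/3)²) + 48408)*(1/34582) = ((-2 + 256/9) + 48408)*(1/34582) = (238/9 + 48408)*(1/34582) = (435910/9)*(1/34582) = 217955/155619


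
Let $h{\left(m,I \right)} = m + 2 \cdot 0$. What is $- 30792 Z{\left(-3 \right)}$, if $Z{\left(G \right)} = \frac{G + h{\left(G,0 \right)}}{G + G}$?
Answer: $-30792$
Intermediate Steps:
$h{\left(m,I \right)} = m$ ($h{\left(m,I \right)} = m + 0 = m$)
$Z{\left(G \right)} = 1$ ($Z{\left(G \right)} = \frac{G + G}{G + G} = \frac{2 G}{2 G} = 2 G \frac{1}{2 G} = 1$)
$- 30792 Z{\left(-3 \right)} = \left(-30792\right) 1 = -30792$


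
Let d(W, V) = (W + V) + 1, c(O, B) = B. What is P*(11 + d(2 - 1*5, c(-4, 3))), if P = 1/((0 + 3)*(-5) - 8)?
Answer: -12/23 ≈ -0.52174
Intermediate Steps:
d(W, V) = 1 + V + W (d(W, V) = (V + W) + 1 = 1 + V + W)
P = -1/23 (P = 1/(3*(-5) - 8) = 1/(-15 - 8) = 1/(-23) = -1/23 ≈ -0.043478)
P*(11 + d(2 - 1*5, c(-4, 3))) = -(11 + (1 + 3 + (2 - 1*5)))/23 = -(11 + (1 + 3 + (2 - 5)))/23 = -(11 + (1 + 3 - 3))/23 = -(11 + 1)/23 = -1/23*12 = -12/23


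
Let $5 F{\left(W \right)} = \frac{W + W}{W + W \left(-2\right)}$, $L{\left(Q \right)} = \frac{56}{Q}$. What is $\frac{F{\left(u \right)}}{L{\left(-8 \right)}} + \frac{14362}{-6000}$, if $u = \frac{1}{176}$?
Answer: $- \frac{49067}{21000} \approx -2.3365$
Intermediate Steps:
$u = \frac{1}{176} \approx 0.0056818$
$F{\left(W \right)} = - \frac{2}{5}$ ($F{\left(W \right)} = \frac{\left(W + W\right) \frac{1}{W + W \left(-2\right)}}{5} = \frac{2 W \frac{1}{W - 2 W}}{5} = \frac{2 W \frac{1}{\left(-1\right) W}}{5} = \frac{2 W \left(- \frac{1}{W}\right)}{5} = \frac{1}{5} \left(-2\right) = - \frac{2}{5}$)
$\frac{F{\left(u \right)}}{L{\left(-8 \right)}} + \frac{14362}{-6000} = - \frac{2}{5 \frac{56}{-8}} + \frac{14362}{-6000} = - \frac{2}{5 \cdot 56 \left(- \frac{1}{8}\right)} + 14362 \left(- \frac{1}{6000}\right) = - \frac{2}{5 \left(-7\right)} - \frac{7181}{3000} = \left(- \frac{2}{5}\right) \left(- \frac{1}{7}\right) - \frac{7181}{3000} = \frac{2}{35} - \frac{7181}{3000} = - \frac{49067}{21000}$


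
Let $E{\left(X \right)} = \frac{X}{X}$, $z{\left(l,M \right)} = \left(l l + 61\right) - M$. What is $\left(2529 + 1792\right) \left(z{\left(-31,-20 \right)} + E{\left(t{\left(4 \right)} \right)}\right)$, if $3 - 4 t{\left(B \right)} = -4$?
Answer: $4506803$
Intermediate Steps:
$t{\left(B \right)} = \frac{7}{4}$ ($t{\left(B \right)} = \frac{3}{4} - -1 = \frac{3}{4} + 1 = \frac{7}{4}$)
$z{\left(l,M \right)} = 61 + l^{2} - M$ ($z{\left(l,M \right)} = \left(l^{2} + 61\right) - M = \left(61 + l^{2}\right) - M = 61 + l^{2} - M$)
$E{\left(X \right)} = 1$
$\left(2529 + 1792\right) \left(z{\left(-31,-20 \right)} + E{\left(t{\left(4 \right)} \right)}\right) = \left(2529 + 1792\right) \left(\left(61 + \left(-31\right)^{2} - -20\right) + 1\right) = 4321 \left(\left(61 + 961 + 20\right) + 1\right) = 4321 \left(1042 + 1\right) = 4321 \cdot 1043 = 4506803$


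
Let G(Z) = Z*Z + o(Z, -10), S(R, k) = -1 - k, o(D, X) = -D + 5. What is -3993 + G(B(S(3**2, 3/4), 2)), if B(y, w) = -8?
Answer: -3916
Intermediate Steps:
o(D, X) = 5 - D
G(Z) = 5 + Z**2 - Z (G(Z) = Z*Z + (5 - Z) = Z**2 + (5 - Z) = 5 + Z**2 - Z)
-3993 + G(B(S(3**2, 3/4), 2)) = -3993 + (5 + (-8)**2 - 1*(-8)) = -3993 + (5 + 64 + 8) = -3993 + 77 = -3916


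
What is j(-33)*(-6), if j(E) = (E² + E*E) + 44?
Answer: -13332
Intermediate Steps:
j(E) = 44 + 2*E² (j(E) = (E² + E²) + 44 = 2*E² + 44 = 44 + 2*E²)
j(-33)*(-6) = (44 + 2*(-33)²)*(-6) = (44 + 2*1089)*(-6) = (44 + 2178)*(-6) = 2222*(-6) = -13332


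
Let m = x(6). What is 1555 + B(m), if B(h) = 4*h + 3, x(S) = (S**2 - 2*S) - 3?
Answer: 1642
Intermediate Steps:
x(S) = -3 + S**2 - 2*S
m = 21 (m = -3 + 6**2 - 2*6 = -3 + 36 - 12 = 21)
B(h) = 3 + 4*h
1555 + B(m) = 1555 + (3 + 4*21) = 1555 + (3 + 84) = 1555 + 87 = 1642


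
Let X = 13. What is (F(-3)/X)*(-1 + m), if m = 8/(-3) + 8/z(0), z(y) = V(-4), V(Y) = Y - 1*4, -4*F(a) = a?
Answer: -7/26 ≈ -0.26923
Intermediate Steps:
F(a) = -a/4
V(Y) = -4 + Y (V(Y) = Y - 4 = -4 + Y)
z(y) = -8 (z(y) = -4 - 4 = -8)
m = -11/3 (m = 8/(-3) + 8/(-8) = 8*(-⅓) + 8*(-⅛) = -8/3 - 1 = -11/3 ≈ -3.6667)
(F(-3)/X)*(-1 + m) = (-¼*(-3)/13)*(-1 - 11/3) = ((¾)*(1/13))*(-14/3) = (3/52)*(-14/3) = -7/26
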